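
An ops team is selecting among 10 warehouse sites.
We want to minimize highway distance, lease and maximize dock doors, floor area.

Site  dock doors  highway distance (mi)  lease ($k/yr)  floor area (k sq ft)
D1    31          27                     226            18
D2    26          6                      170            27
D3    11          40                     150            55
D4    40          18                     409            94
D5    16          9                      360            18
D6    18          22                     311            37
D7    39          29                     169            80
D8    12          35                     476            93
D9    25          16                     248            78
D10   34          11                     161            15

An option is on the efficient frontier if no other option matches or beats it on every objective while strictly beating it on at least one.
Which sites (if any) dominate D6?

D9

D9: dock doors 25≥18, highway distance 16≤22, lease 248≤311, floor area 78≥37 — dominates D6.
Others (D1, D2, D3, D4, D5, D7, D8, D10) are each worse than D6 on at least one objective.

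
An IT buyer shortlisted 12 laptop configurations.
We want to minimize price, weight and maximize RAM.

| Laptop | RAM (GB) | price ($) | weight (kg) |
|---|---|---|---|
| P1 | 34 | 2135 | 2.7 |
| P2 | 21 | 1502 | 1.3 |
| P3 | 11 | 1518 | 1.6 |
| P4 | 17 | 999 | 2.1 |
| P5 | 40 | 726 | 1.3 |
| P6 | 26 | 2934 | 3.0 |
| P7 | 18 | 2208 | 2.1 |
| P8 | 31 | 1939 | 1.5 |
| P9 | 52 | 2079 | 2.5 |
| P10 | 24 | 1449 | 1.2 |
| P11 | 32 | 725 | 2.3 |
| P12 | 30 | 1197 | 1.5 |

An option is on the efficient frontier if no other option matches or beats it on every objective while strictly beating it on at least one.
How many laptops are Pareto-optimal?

4

P1: dominated by P5 (RAM 40≥34, price 726≤2135, weight 1.3≤2.7).
P2: dominated by P5 (RAM 40≥21, price 726≤1502, weight 1.3≤1.3).
P3: dominated by P2 (RAM 21≥11, price 1502≤1518, weight 1.3≤1.6).
P4: dominated by P5 (RAM 40≥17, price 726≤999, weight 1.3≤2.1).
P5: not dominated.
P6: dominated by P1 (RAM 34≥26, price 2135≤2934, weight 2.7≤3.0).
P7: dominated by P2 (RAM 21≥18, price 1502≤2208, weight 1.3≤2.1).
P8: dominated by P5 (RAM 40≥31, price 726≤1939, weight 1.3≤1.5).
P9: not dominated (best RAM).
P10: not dominated (best weight).
P11: not dominated (best price).
P12: dominated by P5 (RAM 40≥30, price 726≤1197, weight 1.3≤1.5).
Pareto-optimal: P5, P9, P10, P11 → 4.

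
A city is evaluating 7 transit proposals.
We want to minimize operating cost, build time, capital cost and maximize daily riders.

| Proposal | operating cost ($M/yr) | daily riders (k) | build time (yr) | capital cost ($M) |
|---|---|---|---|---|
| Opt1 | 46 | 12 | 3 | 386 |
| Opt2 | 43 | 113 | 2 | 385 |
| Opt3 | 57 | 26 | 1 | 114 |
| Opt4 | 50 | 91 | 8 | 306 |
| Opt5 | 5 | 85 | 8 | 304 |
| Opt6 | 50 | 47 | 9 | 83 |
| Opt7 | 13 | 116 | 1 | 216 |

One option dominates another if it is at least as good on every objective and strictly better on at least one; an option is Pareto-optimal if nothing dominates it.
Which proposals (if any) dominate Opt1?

Opt2, Opt7

Opt2: operating cost 43≤46, daily riders 113≥12, build time 2≤3, capital cost 385≤386 — dominates Opt1.
Opt7: operating cost 13≤46, daily riders 116≥12, build time 1≤3, capital cost 216≤386 — dominates Opt1.
Others (Opt3, Opt4, Opt5, Opt6) are each worse than Opt1 on at least one objective.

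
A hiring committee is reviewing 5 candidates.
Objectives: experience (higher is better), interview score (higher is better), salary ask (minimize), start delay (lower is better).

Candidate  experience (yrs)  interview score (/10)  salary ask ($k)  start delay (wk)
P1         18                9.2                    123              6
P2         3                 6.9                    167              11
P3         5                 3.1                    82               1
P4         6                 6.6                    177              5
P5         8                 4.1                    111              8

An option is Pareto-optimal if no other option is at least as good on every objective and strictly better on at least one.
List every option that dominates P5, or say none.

none

P1: worse on salary ask (123 vs 111).
P2: worse on experience (3 vs 8).
P3: worse on experience (5 vs 8).
P4: worse on experience (6 vs 8).
No option dominates P5.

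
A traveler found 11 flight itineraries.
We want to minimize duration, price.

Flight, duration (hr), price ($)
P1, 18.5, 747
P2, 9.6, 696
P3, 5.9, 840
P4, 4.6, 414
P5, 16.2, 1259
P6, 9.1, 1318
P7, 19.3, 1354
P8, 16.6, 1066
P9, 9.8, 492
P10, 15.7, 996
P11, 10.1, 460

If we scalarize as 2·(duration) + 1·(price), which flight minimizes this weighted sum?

P1: 2·18.5 + 1·747 = 784.0
P2: 2·9.6 + 1·696 = 715.2
P3: 2·5.9 + 1·840 = 851.8
P4: 2·4.6 + 1·414 = 423.2
P5: 2·16.2 + 1·1259 = 1291.4
P6: 2·9.1 + 1·1318 = 1336.2
P7: 2·19.3 + 1·1354 = 1392.6
P8: 2·16.6 + 1·1066 = 1099.2
P9: 2·9.8 + 1·492 = 511.6
P10: 2·15.7 + 1·996 = 1027.4
P11: 2·10.1 + 1·460 = 480.2
Lowest: P4 at 423.2.

P4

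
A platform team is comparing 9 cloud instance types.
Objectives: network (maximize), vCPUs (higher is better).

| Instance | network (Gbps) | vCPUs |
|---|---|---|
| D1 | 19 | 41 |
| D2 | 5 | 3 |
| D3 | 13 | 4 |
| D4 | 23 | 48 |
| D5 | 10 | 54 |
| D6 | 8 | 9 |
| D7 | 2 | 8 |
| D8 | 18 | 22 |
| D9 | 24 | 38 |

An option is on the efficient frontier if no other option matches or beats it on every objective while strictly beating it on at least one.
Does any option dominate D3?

D1 vs D3: network 19≥13, vCPUs 41≥4 — D1 is at least as good on every objective and strictly better on at least one, so D1 dominates D3.

Yes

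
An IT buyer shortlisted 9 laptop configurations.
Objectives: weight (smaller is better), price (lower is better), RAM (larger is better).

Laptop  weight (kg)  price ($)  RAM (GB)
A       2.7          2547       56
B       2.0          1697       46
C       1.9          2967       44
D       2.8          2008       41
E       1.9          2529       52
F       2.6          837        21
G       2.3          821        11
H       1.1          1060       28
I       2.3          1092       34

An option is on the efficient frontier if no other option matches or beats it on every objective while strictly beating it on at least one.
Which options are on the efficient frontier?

A, B, E, F, G, H, I

A: not dominated (best RAM).
B: not dominated.
C: dominated by E (weight 1.9≤1.9, price 2529≤2967, RAM 52≥44).
D: dominated by B (weight 2.0≤2.8, price 1697≤2008, RAM 46≥41).
E: not dominated.
F: not dominated.
G: not dominated (best price).
H: not dominated (best weight).
I: not dominated.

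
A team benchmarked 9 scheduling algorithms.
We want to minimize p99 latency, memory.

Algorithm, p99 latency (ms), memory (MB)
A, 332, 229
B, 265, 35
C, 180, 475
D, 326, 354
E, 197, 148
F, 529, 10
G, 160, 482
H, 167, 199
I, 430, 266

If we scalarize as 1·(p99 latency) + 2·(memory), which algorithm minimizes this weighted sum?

B

A: 1·332 + 2·229 = 790
B: 1·265 + 2·35 = 335
C: 1·180 + 2·475 = 1130
D: 1·326 + 2·354 = 1034
E: 1·197 + 2·148 = 493
F: 1·529 + 2·10 = 549
G: 1·160 + 2·482 = 1124
H: 1·167 + 2·199 = 565
I: 1·430 + 2·266 = 962
Lowest: B at 335.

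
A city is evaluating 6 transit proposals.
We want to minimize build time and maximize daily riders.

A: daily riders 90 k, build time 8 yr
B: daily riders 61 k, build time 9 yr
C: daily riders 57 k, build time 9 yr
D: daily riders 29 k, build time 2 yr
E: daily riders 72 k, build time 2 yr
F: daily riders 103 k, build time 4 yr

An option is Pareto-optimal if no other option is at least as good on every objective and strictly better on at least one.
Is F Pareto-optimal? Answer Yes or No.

Yes

A: worse on daily riders (90 vs 103).
B: worse on daily riders (61 vs 103).
C: worse on daily riders (57 vs 103).
D: worse on daily riders (29 vs 103).
E: worse on daily riders (72 vs 103).
No option is at least as good as F on every objective and strictly better on one.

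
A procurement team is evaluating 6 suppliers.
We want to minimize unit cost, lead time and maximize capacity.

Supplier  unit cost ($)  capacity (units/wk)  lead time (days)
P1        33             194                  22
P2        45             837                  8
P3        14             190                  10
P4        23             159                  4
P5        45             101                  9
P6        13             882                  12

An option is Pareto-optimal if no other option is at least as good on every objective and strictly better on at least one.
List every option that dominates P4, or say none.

none

P1: worse on unit cost (33 vs 23).
P2: worse on unit cost (45 vs 23).
P3: worse on lead time (10 vs 4).
P5: worse on unit cost (45 vs 23).
P6: worse on lead time (12 vs 4).
No option dominates P4.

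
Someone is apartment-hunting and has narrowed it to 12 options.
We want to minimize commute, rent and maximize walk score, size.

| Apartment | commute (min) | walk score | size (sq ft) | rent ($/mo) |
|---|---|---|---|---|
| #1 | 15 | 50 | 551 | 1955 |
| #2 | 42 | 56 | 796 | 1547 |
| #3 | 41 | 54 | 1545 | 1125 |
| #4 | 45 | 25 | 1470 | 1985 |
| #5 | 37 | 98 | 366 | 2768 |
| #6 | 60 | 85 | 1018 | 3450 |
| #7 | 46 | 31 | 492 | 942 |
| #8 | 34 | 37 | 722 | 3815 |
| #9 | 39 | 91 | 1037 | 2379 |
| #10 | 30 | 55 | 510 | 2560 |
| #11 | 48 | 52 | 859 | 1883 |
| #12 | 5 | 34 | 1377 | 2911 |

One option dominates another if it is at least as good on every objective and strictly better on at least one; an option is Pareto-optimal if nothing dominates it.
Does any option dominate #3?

No

#1: worse on walk score (50 vs 54).
#2: worse on commute (42 vs 41).
#4: worse on commute (45 vs 41).
#5: worse on size (366 vs 1545).
#6: worse on commute (60 vs 41).
#7: worse on commute (46 vs 41).
#8: worse on walk score (37 vs 54).
#9: worse on size (1037 vs 1545).
#10: worse on size (510 vs 1545).
#11: worse on commute (48 vs 41).
#12: worse on walk score (34 vs 54).
No option is at least as good as #3 on every objective and strictly better on one.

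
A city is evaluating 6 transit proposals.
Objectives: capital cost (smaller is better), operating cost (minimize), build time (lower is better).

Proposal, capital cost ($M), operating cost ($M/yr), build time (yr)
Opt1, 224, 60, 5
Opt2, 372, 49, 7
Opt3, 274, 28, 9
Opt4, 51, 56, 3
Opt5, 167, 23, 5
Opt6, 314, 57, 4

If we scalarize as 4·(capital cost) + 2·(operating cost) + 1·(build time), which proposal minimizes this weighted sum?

Opt4

Opt1: 4·224 + 2·60 + 1·5 = 1021
Opt2: 4·372 + 2·49 + 1·7 = 1593
Opt3: 4·274 + 2·28 + 1·9 = 1161
Opt4: 4·51 + 2·56 + 1·3 = 319
Opt5: 4·167 + 2·23 + 1·5 = 719
Opt6: 4·314 + 2·57 + 1·4 = 1374
Lowest: Opt4 at 319.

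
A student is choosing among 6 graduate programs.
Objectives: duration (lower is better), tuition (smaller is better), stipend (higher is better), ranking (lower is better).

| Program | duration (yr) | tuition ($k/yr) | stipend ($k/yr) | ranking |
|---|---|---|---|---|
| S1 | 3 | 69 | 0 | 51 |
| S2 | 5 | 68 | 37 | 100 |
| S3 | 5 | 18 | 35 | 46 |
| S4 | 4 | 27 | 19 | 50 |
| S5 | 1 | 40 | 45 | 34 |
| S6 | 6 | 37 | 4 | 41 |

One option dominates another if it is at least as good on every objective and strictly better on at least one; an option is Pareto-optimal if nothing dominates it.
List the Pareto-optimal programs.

S1: dominated by S5 (duration 1≤3, tuition 40≤69, stipend 45≥0, ranking 34≤51).
S2: dominated by S5 (duration 1≤5, tuition 40≤68, stipend 45≥37, ranking 34≤100).
S3: not dominated (best tuition).
S4: not dominated.
S5: not dominated (best duration).
S6: not dominated.

S3, S4, S5, S6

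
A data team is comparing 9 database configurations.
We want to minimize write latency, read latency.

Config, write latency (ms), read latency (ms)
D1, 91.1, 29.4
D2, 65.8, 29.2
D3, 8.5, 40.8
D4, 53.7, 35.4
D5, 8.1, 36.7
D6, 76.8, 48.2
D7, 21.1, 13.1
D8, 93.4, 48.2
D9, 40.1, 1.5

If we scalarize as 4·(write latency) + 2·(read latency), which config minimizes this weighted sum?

D5

D1: 4·91.1 + 2·29.4 = 423.2
D2: 4·65.8 + 2·29.2 = 321.6
D3: 4·8.5 + 2·40.8 = 115.6
D4: 4·53.7 + 2·35.4 = 285.6
D5: 4·8.1 + 2·36.7 = 105.8
D6: 4·76.8 + 2·48.2 = 403.6
D7: 4·21.1 + 2·13.1 = 110.6
D8: 4·93.4 + 2·48.2 = 470.0
D9: 4·40.1 + 2·1.5 = 163.4
Lowest: D5 at 105.8.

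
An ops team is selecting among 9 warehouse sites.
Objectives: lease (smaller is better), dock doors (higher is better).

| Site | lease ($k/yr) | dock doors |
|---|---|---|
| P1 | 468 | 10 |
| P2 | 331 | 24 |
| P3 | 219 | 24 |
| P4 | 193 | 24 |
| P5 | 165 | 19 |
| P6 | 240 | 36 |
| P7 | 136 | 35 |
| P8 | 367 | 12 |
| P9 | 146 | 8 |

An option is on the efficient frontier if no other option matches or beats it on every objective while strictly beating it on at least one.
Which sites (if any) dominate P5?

P7: lease 136≤165, dock doors 35≥19 — dominates P5.
Others (P1, P2, P3, P4, P6, P8, P9) are each worse than P5 on at least one objective.

P7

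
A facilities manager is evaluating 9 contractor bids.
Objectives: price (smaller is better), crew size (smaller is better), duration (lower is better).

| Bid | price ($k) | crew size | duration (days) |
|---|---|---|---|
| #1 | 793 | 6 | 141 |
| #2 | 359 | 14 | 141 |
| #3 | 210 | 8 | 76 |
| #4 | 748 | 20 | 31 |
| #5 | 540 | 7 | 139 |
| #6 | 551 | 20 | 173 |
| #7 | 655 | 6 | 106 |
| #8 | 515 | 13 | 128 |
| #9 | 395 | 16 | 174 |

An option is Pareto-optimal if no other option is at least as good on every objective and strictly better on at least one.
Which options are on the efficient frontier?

#1: dominated by #7 (price 655≤793, crew size 6≤6, duration 106≤141).
#2: dominated by #3 (price 210≤359, crew size 8≤14, duration 76≤141).
#3: not dominated (best price).
#4: not dominated (best duration).
#5: not dominated.
#6: dominated by #2 (price 359≤551, crew size 14≤20, duration 141≤173).
#7: not dominated.
#8: dominated by #3 (price 210≤515, crew size 8≤13, duration 76≤128).
#9: dominated by #2 (price 359≤395, crew size 14≤16, duration 141≤174).

#3, #4, #5, #7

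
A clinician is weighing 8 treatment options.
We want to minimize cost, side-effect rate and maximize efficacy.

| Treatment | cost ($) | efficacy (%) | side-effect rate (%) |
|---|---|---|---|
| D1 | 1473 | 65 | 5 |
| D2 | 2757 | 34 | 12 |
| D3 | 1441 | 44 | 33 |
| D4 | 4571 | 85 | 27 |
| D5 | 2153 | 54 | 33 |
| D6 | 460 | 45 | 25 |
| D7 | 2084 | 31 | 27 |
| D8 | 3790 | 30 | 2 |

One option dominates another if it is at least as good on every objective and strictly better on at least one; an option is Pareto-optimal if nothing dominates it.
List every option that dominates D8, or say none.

none

D1: worse on side-effect rate (5 vs 2).
D2: worse on side-effect rate (12 vs 2).
D3: worse on side-effect rate (33 vs 2).
D4: worse on cost (4571 vs 3790).
D5: worse on side-effect rate (33 vs 2).
D6: worse on side-effect rate (25 vs 2).
D7: worse on side-effect rate (27 vs 2).
No option dominates D8.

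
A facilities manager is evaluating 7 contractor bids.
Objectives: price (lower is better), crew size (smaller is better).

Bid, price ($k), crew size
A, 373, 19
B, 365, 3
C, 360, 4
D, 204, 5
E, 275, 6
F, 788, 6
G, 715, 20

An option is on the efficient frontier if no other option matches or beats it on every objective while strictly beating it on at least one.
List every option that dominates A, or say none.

B, C, D, E

B: price 365≤373, crew size 3≤19 — dominates A.
C: price 360≤373, crew size 4≤19 — dominates A.
D: price 204≤373, crew size 5≤19 — dominates A.
E: price 275≤373, crew size 6≤19 — dominates A.
Others (F, G) are each worse than A on at least one objective.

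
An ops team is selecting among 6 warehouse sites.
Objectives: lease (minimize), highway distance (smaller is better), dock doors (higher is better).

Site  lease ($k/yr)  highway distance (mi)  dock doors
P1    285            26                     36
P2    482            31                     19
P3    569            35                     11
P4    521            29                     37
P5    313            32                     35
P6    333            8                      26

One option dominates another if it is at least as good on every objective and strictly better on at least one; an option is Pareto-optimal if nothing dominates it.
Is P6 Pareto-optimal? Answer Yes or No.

Yes

P1: worse on highway distance (26 vs 8).
P2: worse on lease (482 vs 333).
P3: worse on lease (569 vs 333).
P4: worse on lease (521 vs 333).
P5: worse on highway distance (32 vs 8).
No option is at least as good as P6 on every objective and strictly better on one.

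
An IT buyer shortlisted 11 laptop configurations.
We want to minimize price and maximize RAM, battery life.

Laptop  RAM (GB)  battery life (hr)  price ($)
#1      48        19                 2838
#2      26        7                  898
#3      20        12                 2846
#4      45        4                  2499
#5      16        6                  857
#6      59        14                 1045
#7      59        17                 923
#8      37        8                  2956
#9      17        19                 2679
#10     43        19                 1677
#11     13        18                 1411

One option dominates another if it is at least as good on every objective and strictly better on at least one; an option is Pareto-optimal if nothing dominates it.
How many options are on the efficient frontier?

#1: not dominated.
#2: not dominated.
#3: dominated by #1 (RAM 48≥20, battery life 19≥12, price 2838≤2846).
#4: dominated by #6 (RAM 59≥45, battery life 14≥4, price 1045≤2499).
#5: not dominated (best price).
#6: dominated by #7 (RAM 59≥59, battery life 17≥14, price 923≤1045).
#7: not dominated.
#8: dominated by #1 (RAM 48≥37, battery life 19≥8, price 2838≤2956).
#9: dominated by #10 (RAM 43≥17, battery life 19≥19, price 1677≤2679).
#10: not dominated.
#11: not dominated.
Pareto-optimal: #1, #2, #5, #7, #10, #11 → 6.

6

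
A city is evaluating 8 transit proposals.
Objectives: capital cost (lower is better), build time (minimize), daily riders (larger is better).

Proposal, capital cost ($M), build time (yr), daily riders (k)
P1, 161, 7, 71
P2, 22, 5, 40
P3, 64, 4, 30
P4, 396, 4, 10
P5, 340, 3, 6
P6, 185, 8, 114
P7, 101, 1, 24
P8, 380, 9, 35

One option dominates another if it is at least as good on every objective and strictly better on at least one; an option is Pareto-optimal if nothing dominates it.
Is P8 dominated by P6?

P6 vs P8: capital cost 185≤380, build time 8≤9, daily riders 114≥35 — P6 is at least as good on every objective with at least one strict improvement.

Yes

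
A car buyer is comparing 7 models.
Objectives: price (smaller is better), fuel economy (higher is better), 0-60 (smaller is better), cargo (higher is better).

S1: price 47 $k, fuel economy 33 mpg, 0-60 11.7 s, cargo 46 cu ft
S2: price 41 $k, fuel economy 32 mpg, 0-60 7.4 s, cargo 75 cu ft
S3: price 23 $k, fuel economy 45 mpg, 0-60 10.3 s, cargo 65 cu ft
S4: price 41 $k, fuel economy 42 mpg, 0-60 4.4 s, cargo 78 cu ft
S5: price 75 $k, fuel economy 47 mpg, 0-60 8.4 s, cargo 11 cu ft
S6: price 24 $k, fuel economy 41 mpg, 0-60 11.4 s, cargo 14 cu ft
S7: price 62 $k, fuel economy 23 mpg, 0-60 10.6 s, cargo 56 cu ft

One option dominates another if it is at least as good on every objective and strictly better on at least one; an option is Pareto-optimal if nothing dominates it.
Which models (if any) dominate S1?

S3: price 23≤47, fuel economy 45≥33, 0-60 10.3≤11.7, cargo 65≥46 — dominates S1.
S4: price 41≤47, fuel economy 42≥33, 0-60 4.4≤11.7, cargo 78≥46 — dominates S1.
Others (S2, S5, S6, S7) are each worse than S1 on at least one objective.

S3, S4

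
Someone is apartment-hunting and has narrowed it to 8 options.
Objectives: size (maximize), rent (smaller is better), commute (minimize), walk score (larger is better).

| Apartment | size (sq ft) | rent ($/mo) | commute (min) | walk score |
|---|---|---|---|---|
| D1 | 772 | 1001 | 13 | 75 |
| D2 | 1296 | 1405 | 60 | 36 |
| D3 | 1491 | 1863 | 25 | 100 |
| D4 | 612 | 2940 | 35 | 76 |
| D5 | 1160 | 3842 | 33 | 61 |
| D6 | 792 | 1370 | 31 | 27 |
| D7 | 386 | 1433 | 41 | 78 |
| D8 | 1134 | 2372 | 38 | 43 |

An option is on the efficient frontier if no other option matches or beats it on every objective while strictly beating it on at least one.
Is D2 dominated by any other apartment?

D1: worse on size (772 vs 1296).
D3: worse on rent (1863 vs 1405).
D4: worse on size (612 vs 1296).
D5: worse on size (1160 vs 1296).
D6: worse on size (792 vs 1296).
D7: worse on size (386 vs 1296).
D8: worse on size (1134 vs 1296).
No option is at least as good as D2 on every objective and strictly better on one.

No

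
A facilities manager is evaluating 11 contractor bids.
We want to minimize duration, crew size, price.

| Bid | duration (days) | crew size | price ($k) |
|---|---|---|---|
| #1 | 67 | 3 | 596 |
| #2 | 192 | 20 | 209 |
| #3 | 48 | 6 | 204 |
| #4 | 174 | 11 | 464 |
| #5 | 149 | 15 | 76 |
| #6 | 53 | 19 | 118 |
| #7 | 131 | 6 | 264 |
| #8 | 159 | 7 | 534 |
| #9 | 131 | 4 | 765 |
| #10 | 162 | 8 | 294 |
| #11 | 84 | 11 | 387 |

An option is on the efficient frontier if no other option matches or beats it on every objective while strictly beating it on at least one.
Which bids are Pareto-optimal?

#1, #3, #5, #6

#1: not dominated (best crew size).
#2: dominated by #3 (duration 48≤192, crew size 6≤20, price 204≤209).
#3: not dominated (best duration).
#4: dominated by #3 (duration 48≤174, crew size 6≤11, price 204≤464).
#5: not dominated (best price).
#6: not dominated.
#7: dominated by #3 (duration 48≤131, crew size 6≤6, price 204≤264).
#8: dominated by #3 (duration 48≤159, crew size 6≤7, price 204≤534).
#9: dominated by #1 (duration 67≤131, crew size 3≤4, price 596≤765).
#10: dominated by #3 (duration 48≤162, crew size 6≤8, price 204≤294).
#11: dominated by #3 (duration 48≤84, crew size 6≤11, price 204≤387).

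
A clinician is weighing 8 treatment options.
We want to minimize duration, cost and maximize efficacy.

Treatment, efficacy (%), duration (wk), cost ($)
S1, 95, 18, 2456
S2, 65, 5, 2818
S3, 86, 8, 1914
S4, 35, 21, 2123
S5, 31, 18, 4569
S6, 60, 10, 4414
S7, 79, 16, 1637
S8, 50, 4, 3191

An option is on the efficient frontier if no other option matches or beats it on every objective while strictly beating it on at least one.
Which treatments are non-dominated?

S1: not dominated (best efficacy).
S2: not dominated.
S3: not dominated.
S4: dominated by S3 (efficacy 86≥35, duration 8≤21, cost 1914≤2123).
S5: dominated by S1 (efficacy 95≥31, duration 18≤18, cost 2456≤4569).
S6: dominated by S2 (efficacy 65≥60, duration 5≤10, cost 2818≤4414).
S7: not dominated (best cost).
S8: not dominated (best duration).

S1, S2, S3, S7, S8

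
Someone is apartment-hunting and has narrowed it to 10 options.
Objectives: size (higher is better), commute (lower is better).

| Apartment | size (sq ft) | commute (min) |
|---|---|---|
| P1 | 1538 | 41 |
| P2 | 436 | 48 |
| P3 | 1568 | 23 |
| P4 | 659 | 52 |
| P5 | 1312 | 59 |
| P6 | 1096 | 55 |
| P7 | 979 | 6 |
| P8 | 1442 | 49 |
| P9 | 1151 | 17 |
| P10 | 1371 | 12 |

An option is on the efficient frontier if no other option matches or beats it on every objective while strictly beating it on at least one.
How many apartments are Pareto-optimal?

3

P1: dominated by P3 (size 1568≥1538, commute 23≤41).
P2: dominated by P1 (size 1538≥436, commute 41≤48).
P3: not dominated (best size).
P4: dominated by P1 (size 1538≥659, commute 41≤52).
P5: dominated by P1 (size 1538≥1312, commute 41≤59).
P6: dominated by P1 (size 1538≥1096, commute 41≤55).
P7: not dominated (best commute).
P8: dominated by P1 (size 1538≥1442, commute 41≤49).
P9: dominated by P10 (size 1371≥1151, commute 12≤17).
P10: not dominated.
Pareto-optimal: P3, P7, P10 → 3.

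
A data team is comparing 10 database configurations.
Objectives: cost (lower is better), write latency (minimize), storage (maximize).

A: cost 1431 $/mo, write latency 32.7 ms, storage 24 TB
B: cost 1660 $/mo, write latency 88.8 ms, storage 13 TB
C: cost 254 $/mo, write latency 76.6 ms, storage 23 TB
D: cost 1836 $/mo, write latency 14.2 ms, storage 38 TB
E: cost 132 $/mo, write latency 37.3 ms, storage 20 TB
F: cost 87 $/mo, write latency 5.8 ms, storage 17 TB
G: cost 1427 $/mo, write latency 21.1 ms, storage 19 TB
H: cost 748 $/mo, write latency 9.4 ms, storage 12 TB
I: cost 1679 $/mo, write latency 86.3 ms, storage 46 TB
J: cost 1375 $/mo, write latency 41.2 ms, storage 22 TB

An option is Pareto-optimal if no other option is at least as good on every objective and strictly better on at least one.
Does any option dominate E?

A: worse on cost (1431 vs 132).
B: worse on cost (1660 vs 132).
C: worse on cost (254 vs 132).
D: worse on cost (1836 vs 132).
F: worse on storage (17 vs 20).
G: worse on cost (1427 vs 132).
H: worse on cost (748 vs 132).
I: worse on cost (1679 vs 132).
J: worse on cost (1375 vs 132).
No option is at least as good as E on every objective and strictly better on one.

No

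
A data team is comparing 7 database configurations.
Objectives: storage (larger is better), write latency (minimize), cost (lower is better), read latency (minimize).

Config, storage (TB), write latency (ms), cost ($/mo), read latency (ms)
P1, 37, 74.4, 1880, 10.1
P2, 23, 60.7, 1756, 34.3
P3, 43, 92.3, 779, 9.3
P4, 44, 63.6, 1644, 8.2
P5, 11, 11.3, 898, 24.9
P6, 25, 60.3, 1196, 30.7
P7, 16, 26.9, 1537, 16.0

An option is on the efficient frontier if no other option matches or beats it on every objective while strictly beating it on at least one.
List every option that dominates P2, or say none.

P6: storage 25≥23, write latency 60.3≤60.7, cost 1196≤1756, read latency 30.7≤34.3 — dominates P2.
Others (P1, P3, P4, P5, P7) are each worse than P2 on at least one objective.

P6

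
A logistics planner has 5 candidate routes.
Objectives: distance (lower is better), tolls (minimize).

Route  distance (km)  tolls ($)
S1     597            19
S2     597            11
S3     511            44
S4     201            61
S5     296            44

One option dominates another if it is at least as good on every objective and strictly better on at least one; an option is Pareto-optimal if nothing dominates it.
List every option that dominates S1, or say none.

S2: distance 597≤597, tolls 11≤19 — dominates S1.
Others (S3, S4, S5) are each worse than S1 on at least one objective.

S2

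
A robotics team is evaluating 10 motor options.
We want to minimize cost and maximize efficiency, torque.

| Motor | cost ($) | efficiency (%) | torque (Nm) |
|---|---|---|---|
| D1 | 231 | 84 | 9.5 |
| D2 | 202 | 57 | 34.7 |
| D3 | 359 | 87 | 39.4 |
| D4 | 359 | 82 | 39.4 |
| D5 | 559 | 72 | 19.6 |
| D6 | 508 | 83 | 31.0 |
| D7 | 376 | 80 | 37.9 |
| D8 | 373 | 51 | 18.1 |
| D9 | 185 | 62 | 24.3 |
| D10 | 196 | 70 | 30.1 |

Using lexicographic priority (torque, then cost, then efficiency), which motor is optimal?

D3

First maximize torque: best is 39.4, kept {D3, D4}.
Then minimize cost: best is 359, kept {D3, D4}.
Then maximize efficiency: best is 87, kept {D3}.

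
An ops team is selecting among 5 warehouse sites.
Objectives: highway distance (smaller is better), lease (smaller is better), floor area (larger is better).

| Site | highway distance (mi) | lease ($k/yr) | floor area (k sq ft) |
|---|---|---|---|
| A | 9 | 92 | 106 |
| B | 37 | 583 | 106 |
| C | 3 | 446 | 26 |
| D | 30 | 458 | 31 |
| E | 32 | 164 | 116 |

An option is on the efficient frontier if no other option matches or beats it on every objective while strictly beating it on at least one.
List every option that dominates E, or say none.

A: worse on floor area (106 vs 116).
B: worse on highway distance (37 vs 32).
C: worse on lease (446 vs 164).
D: worse on lease (458 vs 164).
No option dominates E.

none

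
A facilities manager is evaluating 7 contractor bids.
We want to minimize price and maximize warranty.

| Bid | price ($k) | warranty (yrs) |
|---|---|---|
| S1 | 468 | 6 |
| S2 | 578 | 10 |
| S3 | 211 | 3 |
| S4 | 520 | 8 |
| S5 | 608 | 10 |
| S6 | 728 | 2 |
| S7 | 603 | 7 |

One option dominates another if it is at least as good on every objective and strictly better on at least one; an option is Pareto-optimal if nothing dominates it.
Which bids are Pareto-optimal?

S1: not dominated.
S2: not dominated.
S3: not dominated (best price).
S4: not dominated.
S5: dominated by S2 (price 578≤608, warranty 10≥10).
S6: dominated by S1 (price 468≤728, warranty 6≥2).
S7: dominated by S2 (price 578≤603, warranty 10≥7).

S1, S2, S3, S4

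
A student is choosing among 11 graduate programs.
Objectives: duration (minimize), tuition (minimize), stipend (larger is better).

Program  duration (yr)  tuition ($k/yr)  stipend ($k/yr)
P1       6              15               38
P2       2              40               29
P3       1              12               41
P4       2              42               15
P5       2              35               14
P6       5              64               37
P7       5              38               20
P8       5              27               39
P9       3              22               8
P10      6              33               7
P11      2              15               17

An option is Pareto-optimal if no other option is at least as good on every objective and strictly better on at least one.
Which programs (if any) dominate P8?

P3: duration 1≤5, tuition 12≤27, stipend 41≥39 — dominates P8.
Others (P1, P2, P4, P5, P6, P7, P9, P10, P11) are each worse than P8 on at least one objective.

P3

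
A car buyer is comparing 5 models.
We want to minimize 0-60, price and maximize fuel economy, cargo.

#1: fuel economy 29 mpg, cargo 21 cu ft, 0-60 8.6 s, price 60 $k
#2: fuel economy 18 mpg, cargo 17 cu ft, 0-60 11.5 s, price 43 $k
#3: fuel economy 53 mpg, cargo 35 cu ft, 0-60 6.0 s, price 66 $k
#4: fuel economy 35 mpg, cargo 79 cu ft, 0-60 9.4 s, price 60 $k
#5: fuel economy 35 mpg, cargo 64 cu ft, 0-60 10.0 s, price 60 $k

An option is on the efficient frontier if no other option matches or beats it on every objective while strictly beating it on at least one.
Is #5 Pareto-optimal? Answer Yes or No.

No

#4 vs #5: fuel economy 35≥35, cargo 79≥64, 0-60 9.4≤10.0, price 60≤60 — #4 is at least as good on every objective and strictly better on at least one, so #4 dominates #5.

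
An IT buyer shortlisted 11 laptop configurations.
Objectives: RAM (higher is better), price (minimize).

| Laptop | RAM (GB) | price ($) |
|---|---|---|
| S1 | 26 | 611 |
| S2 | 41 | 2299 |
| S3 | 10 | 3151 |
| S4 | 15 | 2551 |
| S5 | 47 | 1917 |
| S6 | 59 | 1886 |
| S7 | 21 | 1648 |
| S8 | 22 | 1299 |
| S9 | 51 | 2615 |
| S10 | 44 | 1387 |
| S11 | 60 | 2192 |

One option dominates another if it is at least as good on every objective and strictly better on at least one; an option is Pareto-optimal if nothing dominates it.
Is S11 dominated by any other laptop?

S1: worse on RAM (26 vs 60).
S2: worse on RAM (41 vs 60).
S3: worse on RAM (10 vs 60).
S4: worse on RAM (15 vs 60).
S5: worse on RAM (47 vs 60).
S6: worse on RAM (59 vs 60).
S7: worse on RAM (21 vs 60).
S8: worse on RAM (22 vs 60).
S9: worse on RAM (51 vs 60).
S10: worse on RAM (44 vs 60).
No option is at least as good as S11 on every objective and strictly better on one.

No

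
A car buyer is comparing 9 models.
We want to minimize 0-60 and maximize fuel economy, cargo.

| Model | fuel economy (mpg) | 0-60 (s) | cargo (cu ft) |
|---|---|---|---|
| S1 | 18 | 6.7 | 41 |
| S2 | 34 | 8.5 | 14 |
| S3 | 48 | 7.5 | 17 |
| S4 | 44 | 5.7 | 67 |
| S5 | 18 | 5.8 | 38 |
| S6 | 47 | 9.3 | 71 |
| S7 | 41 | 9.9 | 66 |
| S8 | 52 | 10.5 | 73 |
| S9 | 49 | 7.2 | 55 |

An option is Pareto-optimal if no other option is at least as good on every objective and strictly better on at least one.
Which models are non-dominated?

S1: dominated by S4 (fuel economy 44≥18, 0-60 5.7≤6.7, cargo 67≥41).
S2: dominated by S3 (fuel economy 48≥34, 0-60 7.5≤8.5, cargo 17≥14).
S3: dominated by S9 (fuel economy 49≥48, 0-60 7.2≤7.5, cargo 55≥17).
S4: not dominated (best 0-60).
S5: dominated by S4 (fuel economy 44≥18, 0-60 5.7≤5.8, cargo 67≥38).
S6: not dominated.
S7: dominated by S4 (fuel economy 44≥41, 0-60 5.7≤9.9, cargo 67≥66).
S8: not dominated (best fuel economy).
S9: not dominated.

S4, S6, S8, S9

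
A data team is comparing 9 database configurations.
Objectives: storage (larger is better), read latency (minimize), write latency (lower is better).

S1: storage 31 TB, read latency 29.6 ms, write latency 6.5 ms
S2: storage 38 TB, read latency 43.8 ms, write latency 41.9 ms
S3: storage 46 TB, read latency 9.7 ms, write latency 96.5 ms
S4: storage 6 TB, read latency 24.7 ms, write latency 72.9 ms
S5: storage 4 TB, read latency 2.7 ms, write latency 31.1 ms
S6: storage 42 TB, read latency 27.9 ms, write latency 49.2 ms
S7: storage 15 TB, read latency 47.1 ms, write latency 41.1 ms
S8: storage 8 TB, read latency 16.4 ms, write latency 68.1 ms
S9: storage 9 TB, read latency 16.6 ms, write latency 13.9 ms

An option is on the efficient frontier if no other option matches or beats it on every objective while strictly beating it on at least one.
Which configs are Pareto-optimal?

S1: not dominated (best write latency).
S2: not dominated.
S3: not dominated (best storage).
S4: dominated by S8 (storage 8≥6, read latency 16.4≤24.7, write latency 68.1≤72.9).
S5: not dominated (best read latency).
S6: not dominated.
S7: dominated by S1 (storage 31≥15, read latency 29.6≤47.1, write latency 6.5≤41.1).
S8: not dominated.
S9: not dominated.

S1, S2, S3, S5, S6, S8, S9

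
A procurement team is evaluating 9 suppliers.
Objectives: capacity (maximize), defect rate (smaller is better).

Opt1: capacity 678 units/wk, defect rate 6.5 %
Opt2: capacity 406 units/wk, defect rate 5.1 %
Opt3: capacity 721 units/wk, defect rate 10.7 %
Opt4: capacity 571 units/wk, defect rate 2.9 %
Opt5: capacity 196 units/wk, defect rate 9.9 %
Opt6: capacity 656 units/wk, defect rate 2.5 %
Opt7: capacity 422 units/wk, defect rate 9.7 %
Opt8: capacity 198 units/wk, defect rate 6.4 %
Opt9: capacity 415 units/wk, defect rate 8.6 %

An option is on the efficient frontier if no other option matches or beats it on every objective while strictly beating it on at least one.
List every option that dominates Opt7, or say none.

Opt1: capacity 678≥422, defect rate 6.5≤9.7 — dominates Opt7.
Opt4: capacity 571≥422, defect rate 2.9≤9.7 — dominates Opt7.
Opt6: capacity 656≥422, defect rate 2.5≤9.7 — dominates Opt7.
Others (Opt2, Opt3, Opt5, Opt8, Opt9) are each worse than Opt7 on at least one objective.

Opt1, Opt4, Opt6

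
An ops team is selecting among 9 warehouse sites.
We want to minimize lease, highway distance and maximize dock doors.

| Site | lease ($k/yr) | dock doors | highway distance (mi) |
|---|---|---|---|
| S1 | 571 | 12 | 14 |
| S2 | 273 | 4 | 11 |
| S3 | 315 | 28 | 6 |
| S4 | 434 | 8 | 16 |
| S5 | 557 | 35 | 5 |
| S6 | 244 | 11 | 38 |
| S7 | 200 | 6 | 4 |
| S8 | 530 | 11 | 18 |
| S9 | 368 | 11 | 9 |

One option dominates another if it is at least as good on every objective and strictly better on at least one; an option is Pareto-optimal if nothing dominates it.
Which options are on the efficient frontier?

S1: dominated by S3 (lease 315≤571, dock doors 28≥12, highway distance 6≤14).
S2: dominated by S7 (lease 200≤273, dock doors 6≥4, highway distance 4≤11).
S3: not dominated.
S4: dominated by S3 (lease 315≤434, dock doors 28≥8, highway distance 6≤16).
S5: not dominated (best dock doors).
S6: not dominated.
S7: not dominated (best lease).
S8: dominated by S3 (lease 315≤530, dock doors 28≥11, highway distance 6≤18).
S9: dominated by S3 (lease 315≤368, dock doors 28≥11, highway distance 6≤9).

S3, S5, S6, S7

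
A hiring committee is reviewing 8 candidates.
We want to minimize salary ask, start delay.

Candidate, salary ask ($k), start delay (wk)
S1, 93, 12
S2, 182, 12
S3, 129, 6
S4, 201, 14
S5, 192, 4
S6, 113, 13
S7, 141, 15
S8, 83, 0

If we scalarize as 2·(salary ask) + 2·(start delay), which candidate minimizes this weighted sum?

S1: 2·93 + 2·12 = 210
S2: 2·182 + 2·12 = 388
S3: 2·129 + 2·6 = 270
S4: 2·201 + 2·14 = 430
S5: 2·192 + 2·4 = 392
S6: 2·113 + 2·13 = 252
S7: 2·141 + 2·15 = 312
S8: 2·83 + 2·0 = 166
Lowest: S8 at 166.

S8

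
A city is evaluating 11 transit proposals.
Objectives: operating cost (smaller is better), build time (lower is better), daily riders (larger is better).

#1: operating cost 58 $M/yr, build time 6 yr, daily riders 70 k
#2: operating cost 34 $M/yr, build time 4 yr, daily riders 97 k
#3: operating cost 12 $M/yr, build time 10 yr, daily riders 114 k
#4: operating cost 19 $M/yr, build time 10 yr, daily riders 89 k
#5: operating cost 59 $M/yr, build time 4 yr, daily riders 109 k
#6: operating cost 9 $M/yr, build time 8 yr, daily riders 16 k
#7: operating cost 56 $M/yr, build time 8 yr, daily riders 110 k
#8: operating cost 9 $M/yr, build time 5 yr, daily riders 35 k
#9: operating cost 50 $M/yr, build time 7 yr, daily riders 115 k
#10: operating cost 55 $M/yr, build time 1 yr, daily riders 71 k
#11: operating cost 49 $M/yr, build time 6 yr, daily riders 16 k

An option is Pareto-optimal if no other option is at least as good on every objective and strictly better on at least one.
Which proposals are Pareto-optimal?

#2, #3, #5, #8, #9, #10

#1: dominated by #2 (operating cost 34≤58, build time 4≤6, daily riders 97≥70).
#2: not dominated.
#3: not dominated.
#4: dominated by #3 (operating cost 12≤19, build time 10≤10, daily riders 114≥89).
#5: not dominated.
#6: dominated by #8 (operating cost 9≤9, build time 5≤8, daily riders 35≥16).
#7: dominated by #9 (operating cost 50≤56, build time 7≤8, daily riders 115≥110).
#8: not dominated.
#9: not dominated (best daily riders).
#10: not dominated (best build time).
#11: dominated by #2 (operating cost 34≤49, build time 4≤6, daily riders 97≥16).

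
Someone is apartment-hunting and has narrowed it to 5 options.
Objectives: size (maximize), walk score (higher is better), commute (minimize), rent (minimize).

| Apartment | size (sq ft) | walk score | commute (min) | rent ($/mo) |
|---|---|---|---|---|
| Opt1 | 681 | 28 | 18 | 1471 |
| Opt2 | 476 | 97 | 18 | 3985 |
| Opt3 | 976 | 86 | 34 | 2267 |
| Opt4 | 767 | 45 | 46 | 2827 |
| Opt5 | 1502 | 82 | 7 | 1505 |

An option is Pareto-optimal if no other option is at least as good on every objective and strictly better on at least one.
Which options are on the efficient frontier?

Opt1: not dominated (best rent).
Opt2: not dominated (best walk score).
Opt3: not dominated.
Opt4: dominated by Opt3 (size 976≥767, walk score 86≥45, commute 34≤46, rent 2267≤2827).
Opt5: not dominated (best size).

Opt1, Opt2, Opt3, Opt5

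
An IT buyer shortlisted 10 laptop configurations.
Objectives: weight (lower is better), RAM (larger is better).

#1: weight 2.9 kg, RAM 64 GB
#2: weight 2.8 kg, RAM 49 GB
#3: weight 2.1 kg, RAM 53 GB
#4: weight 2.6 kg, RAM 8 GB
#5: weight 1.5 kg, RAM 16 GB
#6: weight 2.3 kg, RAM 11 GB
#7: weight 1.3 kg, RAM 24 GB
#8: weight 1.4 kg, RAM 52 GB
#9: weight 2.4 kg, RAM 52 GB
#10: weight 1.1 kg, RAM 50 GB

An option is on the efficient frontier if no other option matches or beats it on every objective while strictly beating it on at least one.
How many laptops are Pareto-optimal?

4

#1: not dominated (best RAM).
#2: dominated by #3 (weight 2.1≤2.8, RAM 53≥49).
#3: not dominated.
#4: dominated by #3 (weight 2.1≤2.6, RAM 53≥8).
#5: dominated by #7 (weight 1.3≤1.5, RAM 24≥16).
#6: dominated by #3 (weight 2.1≤2.3, RAM 53≥11).
#7: dominated by #10 (weight 1.1≤1.3, RAM 50≥24).
#8: not dominated.
#9: dominated by #3 (weight 2.1≤2.4, RAM 53≥52).
#10: not dominated (best weight).
Pareto-optimal: #1, #3, #8, #10 → 4.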